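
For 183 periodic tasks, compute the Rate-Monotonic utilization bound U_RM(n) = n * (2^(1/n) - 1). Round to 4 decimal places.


Compute 2^(1/183) = 1.0037948719
Subtract 1: 1.0037948719 - 1 = 0.0037948719
Multiply by n: 183 * 0.0037948719 = 0.6944615577
Round to 4 dp: 0.6945

0.6945


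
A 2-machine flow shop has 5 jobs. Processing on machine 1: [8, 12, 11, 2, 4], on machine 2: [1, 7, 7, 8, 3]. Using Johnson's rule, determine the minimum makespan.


Apply Johnson's rule:
  Group 1 (a <= b): [(4, 2, 8)]
  Group 2 (a > b): [(2, 12, 7), (3, 11, 7), (5, 4, 3), (1, 8, 1)]
Optimal job order: [4, 2, 3, 5, 1]
Schedule:
  Job 4: M1 done at 2, M2 done at 10
  Job 2: M1 done at 14, M2 done at 21
  Job 3: M1 done at 25, M2 done at 32
  Job 5: M1 done at 29, M2 done at 35
  Job 1: M1 done at 37, M2 done at 38
Makespan = 38

38


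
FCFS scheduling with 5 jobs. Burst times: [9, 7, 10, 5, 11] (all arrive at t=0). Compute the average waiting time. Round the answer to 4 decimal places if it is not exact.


FCFS order (as given): [9, 7, 10, 5, 11]
Waiting times:
  Job 1: wait = 0
  Job 2: wait = 9
  Job 3: wait = 16
  Job 4: wait = 26
  Job 5: wait = 31
Sum of waiting times = 82
Average waiting time = 82/5 = 16.4

16.4


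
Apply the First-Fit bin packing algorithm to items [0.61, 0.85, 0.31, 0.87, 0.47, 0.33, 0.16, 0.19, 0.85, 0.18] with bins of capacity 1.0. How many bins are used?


Place items sequentially using First-Fit:
  Item 0.61 -> new Bin 1
  Item 0.85 -> new Bin 2
  Item 0.31 -> Bin 1 (now 0.92)
  Item 0.87 -> new Bin 3
  Item 0.47 -> new Bin 4
  Item 0.33 -> Bin 4 (now 0.8)
  Item 0.16 -> Bin 4 (now 0.96)
  Item 0.19 -> new Bin 5
  Item 0.85 -> new Bin 6
  Item 0.18 -> Bin 5 (now 0.37)
Total bins used = 6

6


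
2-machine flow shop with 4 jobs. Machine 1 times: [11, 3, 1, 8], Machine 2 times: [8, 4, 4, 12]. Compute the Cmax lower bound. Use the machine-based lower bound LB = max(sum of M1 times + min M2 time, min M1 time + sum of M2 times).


LB1 = sum(M1 times) + min(M2 times) = 23 + 4 = 27
LB2 = min(M1 times) + sum(M2 times) = 1 + 28 = 29
Lower bound = max(LB1, LB2) = max(27, 29) = 29

29


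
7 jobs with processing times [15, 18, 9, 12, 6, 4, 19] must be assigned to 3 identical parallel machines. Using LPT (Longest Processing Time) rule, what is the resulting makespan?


Sort jobs in decreasing order (LPT): [19, 18, 15, 12, 9, 6, 4]
Assign each job to the least loaded machine:
  Machine 1: jobs [19, 6, 4], load = 29
  Machine 2: jobs [18, 9], load = 27
  Machine 3: jobs [15, 12], load = 27
Makespan = max load = 29

29


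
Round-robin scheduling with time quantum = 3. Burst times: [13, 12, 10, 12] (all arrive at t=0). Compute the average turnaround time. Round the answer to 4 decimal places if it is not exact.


Time quantum = 3
Execution trace:
  J1 runs 3 units, time = 3
  J2 runs 3 units, time = 6
  J3 runs 3 units, time = 9
  J4 runs 3 units, time = 12
  J1 runs 3 units, time = 15
  J2 runs 3 units, time = 18
  J3 runs 3 units, time = 21
  J4 runs 3 units, time = 24
  J1 runs 3 units, time = 27
  J2 runs 3 units, time = 30
  J3 runs 3 units, time = 33
  J4 runs 3 units, time = 36
  J1 runs 3 units, time = 39
  J2 runs 3 units, time = 42
  J3 runs 1 units, time = 43
  J4 runs 3 units, time = 46
  J1 runs 1 units, time = 47
Finish times: [47, 42, 43, 46]
Average turnaround = 178/4 = 44.5

44.5


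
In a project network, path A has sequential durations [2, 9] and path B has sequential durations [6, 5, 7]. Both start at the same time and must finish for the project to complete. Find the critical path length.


Path A total = 2 + 9 = 11
Path B total = 6 + 5 + 7 = 18
Critical path = longest path = max(11, 18) = 18

18


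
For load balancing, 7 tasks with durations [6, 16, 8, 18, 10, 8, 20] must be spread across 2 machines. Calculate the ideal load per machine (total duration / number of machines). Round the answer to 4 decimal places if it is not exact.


Total processing time = 6 + 16 + 8 + 18 + 10 + 8 + 20 = 86
Number of machines = 2
Ideal balanced load = 86 / 2 = 43.0

43.0


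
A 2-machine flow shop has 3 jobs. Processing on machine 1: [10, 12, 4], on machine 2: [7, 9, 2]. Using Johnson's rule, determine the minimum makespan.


Apply Johnson's rule:
  Group 1 (a <= b): []
  Group 2 (a > b): [(2, 12, 9), (1, 10, 7), (3, 4, 2)]
Optimal job order: [2, 1, 3]
Schedule:
  Job 2: M1 done at 12, M2 done at 21
  Job 1: M1 done at 22, M2 done at 29
  Job 3: M1 done at 26, M2 done at 31
Makespan = 31

31


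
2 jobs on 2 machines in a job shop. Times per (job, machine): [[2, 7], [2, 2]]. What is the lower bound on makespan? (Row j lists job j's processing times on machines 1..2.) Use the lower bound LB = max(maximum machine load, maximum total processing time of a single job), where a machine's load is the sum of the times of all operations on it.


Machine loads:
  Machine 1: 2 + 2 = 4
  Machine 2: 7 + 2 = 9
Max machine load = 9
Job totals:
  Job 1: 9
  Job 2: 4
Max job total = 9
Lower bound = max(9, 9) = 9

9


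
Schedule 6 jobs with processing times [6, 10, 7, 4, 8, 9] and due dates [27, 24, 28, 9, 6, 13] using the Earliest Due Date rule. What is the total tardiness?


Sort by due date (EDD order): [(8, 6), (4, 9), (9, 13), (10, 24), (6, 27), (7, 28)]
Compute completion times and tardiness:
  Job 1: p=8, d=6, C=8, tardiness=max(0,8-6)=2
  Job 2: p=4, d=9, C=12, tardiness=max(0,12-9)=3
  Job 3: p=9, d=13, C=21, tardiness=max(0,21-13)=8
  Job 4: p=10, d=24, C=31, tardiness=max(0,31-24)=7
  Job 5: p=6, d=27, C=37, tardiness=max(0,37-27)=10
  Job 6: p=7, d=28, C=44, tardiness=max(0,44-28)=16
Total tardiness = 46

46


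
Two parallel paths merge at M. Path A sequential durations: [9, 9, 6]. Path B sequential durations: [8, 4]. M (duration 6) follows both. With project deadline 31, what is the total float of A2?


Forward pass: ES(A2) = sum of predecessors on chain A = 9
EF = ES + duration = 9 + 9 = 18
Backward pass: LF(M) = deadline = 31; LS(M) = 31 - 6 = 25
LF(A2) = LS(M) - sum(successors on chain A) = 25 - 6 = 19
LS = LF - duration = 19 - 9 = 10
Total float = LS - ES = 10 - 9 = 1

1


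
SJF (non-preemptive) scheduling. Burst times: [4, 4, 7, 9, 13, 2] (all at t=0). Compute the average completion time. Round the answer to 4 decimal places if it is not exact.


SJF order (ascending): [2, 4, 4, 7, 9, 13]
Completion times:
  Job 1: burst=2, C=2
  Job 2: burst=4, C=6
  Job 3: burst=4, C=10
  Job 4: burst=7, C=17
  Job 5: burst=9, C=26
  Job 6: burst=13, C=39
Average completion = 100/6 = 16.6667

16.6667


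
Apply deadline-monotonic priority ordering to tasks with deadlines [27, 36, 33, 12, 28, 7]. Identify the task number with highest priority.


Sort tasks by relative deadline (ascending):
  Task 6: deadline = 7
  Task 4: deadline = 12
  Task 1: deadline = 27
  Task 5: deadline = 28
  Task 3: deadline = 33
  Task 2: deadline = 36
Priority order (highest first): [6, 4, 1, 5, 3, 2]
Highest priority task = 6

6


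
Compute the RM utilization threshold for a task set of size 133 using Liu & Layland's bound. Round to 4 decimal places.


Compute 2^(1/133) = 1.0052252371
Subtract 1: 1.0052252371 - 1 = 0.0052252371
Multiply by n: 133 * 0.0052252371 = 0.6949565343
Round to 4 dp: 0.6950

0.6950


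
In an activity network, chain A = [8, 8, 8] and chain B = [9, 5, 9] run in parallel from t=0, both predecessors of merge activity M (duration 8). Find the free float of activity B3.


ES(B3) = sum of predecessors on chain B = 14
EF(B3) = ES + duration = 14 + 9 = 23
Successor of B3 is M. ES(M) = max(sum(A), sum(B)) = max(24, 23) = 24
Free float = ES(successor) - EF(current) = 24 - 23 = 1

1


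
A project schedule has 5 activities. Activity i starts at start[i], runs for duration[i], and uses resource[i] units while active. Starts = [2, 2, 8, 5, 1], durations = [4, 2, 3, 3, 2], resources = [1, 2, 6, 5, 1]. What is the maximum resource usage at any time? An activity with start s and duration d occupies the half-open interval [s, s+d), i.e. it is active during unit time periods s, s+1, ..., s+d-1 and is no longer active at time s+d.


Each activity i is active on [start_i, start_i + duration_i).
Compute total resource usage per time slot:
  t=0: active resources = [], total = 0
  t=1: active resources = [1], total = 1
  t=2: active resources = [1, 2, 1], total = 4
  t=3: active resources = [1, 2], total = 3
  t=4: active resources = [1], total = 1
  t=5: active resources = [1, 5], total = 6
  t=6: active resources = [5], total = 5
  t=7: active resources = [5], total = 5
  t=8: active resources = [6], total = 6
  t=9: active resources = [6], total = 6
  t=10: active resources = [6], total = 6
Peak resource demand = 6

6


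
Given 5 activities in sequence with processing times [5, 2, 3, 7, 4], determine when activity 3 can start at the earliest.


Activity 3 starts after activities 1 through 2 complete.
Predecessor durations: [5, 2]
ES = 5 + 2 = 7

7


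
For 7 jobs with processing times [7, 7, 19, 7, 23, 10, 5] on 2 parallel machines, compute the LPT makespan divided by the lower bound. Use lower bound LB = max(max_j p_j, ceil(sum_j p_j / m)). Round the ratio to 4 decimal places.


LPT order: [23, 19, 10, 7, 7, 7, 5]
Machine loads after assignment: [37, 41]
LPT makespan = 41
Lower bound = max(max_job, ceil(total/2)) = max(23, 39) = 39
Ratio = 41 / 39 = 1.0513

1.0513


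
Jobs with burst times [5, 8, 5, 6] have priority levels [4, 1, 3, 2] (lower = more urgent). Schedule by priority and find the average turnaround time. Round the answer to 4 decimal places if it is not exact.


Sort by priority (ascending = highest first):
Order: [(1, 8), (2, 6), (3, 5), (4, 5)]
Completion times:
  Priority 1, burst=8, C=8
  Priority 2, burst=6, C=14
  Priority 3, burst=5, C=19
  Priority 4, burst=5, C=24
Average turnaround = 65/4 = 16.25

16.25


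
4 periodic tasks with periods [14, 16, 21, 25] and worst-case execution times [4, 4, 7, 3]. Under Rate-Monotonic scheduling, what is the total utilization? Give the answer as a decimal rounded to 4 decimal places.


Compute individual utilizations (exact fractions):
  Task 1: C/T = 4/14 = 2/7 (approx. 0.2857)
  Task 2: C/T = 4/16 = 1/4 (approx. 0.25)
  Task 3: C/T = 7/21 = 1/3 (approx. 0.3333)
  Task 4: C/T = 3/25 (approx. 0.12)
Total utilization U = 2/7 + 1/4 + 1/3 + 3/25 = 2077/2100
Rounded to 4 decimal places: U = 0.9890
RM (Liu & Layland) bound for 4 tasks = 0.756828; compare with U = 2077/2100 (approx. 0.989048)
bound < U <= 1, so the RM sufficient condition is not met (inconclusive; an exact test such as response-time analysis is needed).

0.9890


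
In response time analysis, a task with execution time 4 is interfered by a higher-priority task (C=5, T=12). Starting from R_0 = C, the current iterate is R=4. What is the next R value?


R_next = C + ceil(R_prev / T_hp) * C_hp
ceil(4 / 12) = ceil(0.3333) = 1
Interference = 1 * 5 = 5
R_next = 4 + 5 = 9

9


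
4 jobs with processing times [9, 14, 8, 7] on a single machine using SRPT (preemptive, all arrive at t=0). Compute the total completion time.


Since all jobs arrive at t=0, SRPT equals SPT ordering.
SPT order: [7, 8, 9, 14]
Completion times:
  Job 1: p=7, C=7
  Job 2: p=8, C=15
  Job 3: p=9, C=24
  Job 4: p=14, C=38
Total completion time = 7 + 15 + 24 + 38 = 84

84


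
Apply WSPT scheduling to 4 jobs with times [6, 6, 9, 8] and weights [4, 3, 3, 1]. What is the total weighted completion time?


Compute p/w ratios and sort ascending (WSPT): [(6, 4), (6, 3), (9, 3), (8, 1)]
Compute weighted completion times:
  Job (p=6,w=4): C=6, w*C=4*6=24
  Job (p=6,w=3): C=12, w*C=3*12=36
  Job (p=9,w=3): C=21, w*C=3*21=63
  Job (p=8,w=1): C=29, w*C=1*29=29
Total weighted completion time = 152

152


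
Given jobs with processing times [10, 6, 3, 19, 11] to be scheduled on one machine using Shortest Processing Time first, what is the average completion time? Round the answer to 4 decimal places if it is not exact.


Sort jobs by processing time (SPT order): [3, 6, 10, 11, 19]
Compute completion times sequentially:
  Job 1: processing = 3, completes at 3
  Job 2: processing = 6, completes at 9
  Job 3: processing = 10, completes at 19
  Job 4: processing = 11, completes at 30
  Job 5: processing = 19, completes at 49
Sum of completion times = 110
Average completion time = 110/5 = 22.0

22.0


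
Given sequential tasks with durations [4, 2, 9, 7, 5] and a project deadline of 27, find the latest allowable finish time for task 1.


LF(activity 1) = deadline - sum of successor durations
Successors: activities 2 through 5 with durations [2, 9, 7, 5]
Sum of successor durations = 23
LF = 27 - 23 = 4

4


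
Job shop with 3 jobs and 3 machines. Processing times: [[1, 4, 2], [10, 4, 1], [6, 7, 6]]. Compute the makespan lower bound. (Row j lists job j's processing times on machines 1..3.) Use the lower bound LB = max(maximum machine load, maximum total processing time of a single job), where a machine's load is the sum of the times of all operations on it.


Machine loads:
  Machine 1: 1 + 10 + 6 = 17
  Machine 2: 4 + 4 + 7 = 15
  Machine 3: 2 + 1 + 6 = 9
Max machine load = 17
Job totals:
  Job 1: 7
  Job 2: 15
  Job 3: 19
Max job total = 19
Lower bound = max(17, 19) = 19

19


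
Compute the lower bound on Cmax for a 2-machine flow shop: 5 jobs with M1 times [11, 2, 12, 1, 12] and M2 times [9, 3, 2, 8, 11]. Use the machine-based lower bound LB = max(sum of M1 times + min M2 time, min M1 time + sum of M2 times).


LB1 = sum(M1 times) + min(M2 times) = 38 + 2 = 40
LB2 = min(M1 times) + sum(M2 times) = 1 + 33 = 34
Lower bound = max(LB1, LB2) = max(40, 34) = 40

40


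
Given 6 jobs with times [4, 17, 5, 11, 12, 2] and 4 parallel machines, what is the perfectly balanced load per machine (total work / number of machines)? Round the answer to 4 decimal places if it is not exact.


Total processing time = 4 + 17 + 5 + 11 + 12 + 2 = 51
Number of machines = 4
Ideal balanced load = 51 / 4 = 12.75

12.75


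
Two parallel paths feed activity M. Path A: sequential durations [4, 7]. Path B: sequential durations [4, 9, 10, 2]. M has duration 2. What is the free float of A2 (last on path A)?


ES(A2) = sum of predecessors on chain A = 4
EF(A2) = ES + duration = 4 + 7 = 11
Successor of A2 is M. ES(M) = max(sum(A), sum(B)) = max(11, 25) = 25
Free float = ES(successor) - EF(current) = 25 - 11 = 14

14


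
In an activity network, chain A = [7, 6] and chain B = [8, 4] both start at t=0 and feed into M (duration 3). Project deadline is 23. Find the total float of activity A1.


Forward pass: ES(A1) = sum of predecessors on chain A = 0
EF = ES + duration = 0 + 7 = 7
Backward pass: LF(M) = deadline = 23; LS(M) = 23 - 3 = 20
LF(A1) = LS(M) - sum(successors on chain A) = 20 - 6 = 14
LS = LF - duration = 14 - 7 = 7
Total float = LS - ES = 7 - 0 = 7

7


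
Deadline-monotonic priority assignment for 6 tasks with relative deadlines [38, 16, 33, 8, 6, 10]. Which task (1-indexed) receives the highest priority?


Sort tasks by relative deadline (ascending):
  Task 5: deadline = 6
  Task 4: deadline = 8
  Task 6: deadline = 10
  Task 2: deadline = 16
  Task 3: deadline = 33
  Task 1: deadline = 38
Priority order (highest first): [5, 4, 6, 2, 3, 1]
Highest priority task = 5

5


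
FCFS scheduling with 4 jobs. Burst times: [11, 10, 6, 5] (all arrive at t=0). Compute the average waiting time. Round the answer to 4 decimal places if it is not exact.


FCFS order (as given): [11, 10, 6, 5]
Waiting times:
  Job 1: wait = 0
  Job 2: wait = 11
  Job 3: wait = 21
  Job 4: wait = 27
Sum of waiting times = 59
Average waiting time = 59/4 = 14.75

14.75


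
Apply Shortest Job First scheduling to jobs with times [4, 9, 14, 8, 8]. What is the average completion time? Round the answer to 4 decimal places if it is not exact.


SJF order (ascending): [4, 8, 8, 9, 14]
Completion times:
  Job 1: burst=4, C=4
  Job 2: burst=8, C=12
  Job 3: burst=8, C=20
  Job 4: burst=9, C=29
  Job 5: burst=14, C=43
Average completion = 108/5 = 21.6

21.6


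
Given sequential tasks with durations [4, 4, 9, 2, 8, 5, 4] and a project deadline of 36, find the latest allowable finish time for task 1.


LF(activity 1) = deadline - sum of successor durations
Successors: activities 2 through 7 with durations [4, 9, 2, 8, 5, 4]
Sum of successor durations = 32
LF = 36 - 32 = 4

4


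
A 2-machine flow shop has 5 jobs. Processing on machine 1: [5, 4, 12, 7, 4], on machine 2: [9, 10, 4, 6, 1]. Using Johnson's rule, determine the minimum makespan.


Apply Johnson's rule:
  Group 1 (a <= b): [(2, 4, 10), (1, 5, 9)]
  Group 2 (a > b): [(4, 7, 6), (3, 12, 4), (5, 4, 1)]
Optimal job order: [2, 1, 4, 3, 5]
Schedule:
  Job 2: M1 done at 4, M2 done at 14
  Job 1: M1 done at 9, M2 done at 23
  Job 4: M1 done at 16, M2 done at 29
  Job 3: M1 done at 28, M2 done at 33
  Job 5: M1 done at 32, M2 done at 34
Makespan = 34

34


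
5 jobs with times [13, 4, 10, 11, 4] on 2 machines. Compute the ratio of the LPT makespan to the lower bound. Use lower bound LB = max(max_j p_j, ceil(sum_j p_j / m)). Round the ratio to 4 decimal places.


LPT order: [13, 11, 10, 4, 4]
Machine loads after assignment: [21, 21]
LPT makespan = 21
Lower bound = max(max_job, ceil(total/2)) = max(13, 21) = 21
Ratio = 21 / 21 = 1.0

1.0


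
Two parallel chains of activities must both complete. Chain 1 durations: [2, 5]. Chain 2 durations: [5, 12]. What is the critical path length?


Path A total = 2 + 5 = 7
Path B total = 5 + 12 = 17
Critical path = longest path = max(7, 17) = 17

17


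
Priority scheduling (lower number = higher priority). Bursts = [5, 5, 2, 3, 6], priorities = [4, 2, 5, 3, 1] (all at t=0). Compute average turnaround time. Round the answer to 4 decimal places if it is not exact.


Sort by priority (ascending = highest first):
Order: [(1, 6), (2, 5), (3, 3), (4, 5), (5, 2)]
Completion times:
  Priority 1, burst=6, C=6
  Priority 2, burst=5, C=11
  Priority 3, burst=3, C=14
  Priority 4, burst=5, C=19
  Priority 5, burst=2, C=21
Average turnaround = 71/5 = 14.2

14.2


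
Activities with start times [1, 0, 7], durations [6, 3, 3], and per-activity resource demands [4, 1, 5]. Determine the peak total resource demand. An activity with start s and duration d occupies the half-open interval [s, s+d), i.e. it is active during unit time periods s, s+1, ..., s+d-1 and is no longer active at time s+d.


Each activity i is active on [start_i, start_i + duration_i).
Compute total resource usage per time slot:
  t=0: active resources = [1], total = 1
  t=1: active resources = [4, 1], total = 5
  t=2: active resources = [4, 1], total = 5
  t=3: active resources = [4], total = 4
  t=4: active resources = [4], total = 4
  t=5: active resources = [4], total = 4
  t=6: active resources = [4], total = 4
  t=7: active resources = [5], total = 5
  t=8: active resources = [5], total = 5
  t=9: active resources = [5], total = 5
Peak resource demand = 5

5


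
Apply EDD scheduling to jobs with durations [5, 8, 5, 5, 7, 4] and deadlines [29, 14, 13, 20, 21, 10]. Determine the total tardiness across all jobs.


Sort by due date (EDD order): [(4, 10), (5, 13), (8, 14), (5, 20), (7, 21), (5, 29)]
Compute completion times and tardiness:
  Job 1: p=4, d=10, C=4, tardiness=max(0,4-10)=0
  Job 2: p=5, d=13, C=9, tardiness=max(0,9-13)=0
  Job 3: p=8, d=14, C=17, tardiness=max(0,17-14)=3
  Job 4: p=5, d=20, C=22, tardiness=max(0,22-20)=2
  Job 5: p=7, d=21, C=29, tardiness=max(0,29-21)=8
  Job 6: p=5, d=29, C=34, tardiness=max(0,34-29)=5
Total tardiness = 18

18


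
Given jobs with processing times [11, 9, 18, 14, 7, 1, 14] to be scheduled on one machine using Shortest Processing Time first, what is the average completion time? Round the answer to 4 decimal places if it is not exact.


Sort jobs by processing time (SPT order): [1, 7, 9, 11, 14, 14, 18]
Compute completion times sequentially:
  Job 1: processing = 1, completes at 1
  Job 2: processing = 7, completes at 8
  Job 3: processing = 9, completes at 17
  Job 4: processing = 11, completes at 28
  Job 5: processing = 14, completes at 42
  Job 6: processing = 14, completes at 56
  Job 7: processing = 18, completes at 74
Sum of completion times = 226
Average completion time = 226/7 = 32.2857

32.2857


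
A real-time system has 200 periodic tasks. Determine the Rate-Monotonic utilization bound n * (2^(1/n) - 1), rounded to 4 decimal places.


Compute 2^(1/200) = 1.0034717485
Subtract 1: 1.0034717485 - 1 = 0.0034717485
Multiply by n: 200 * 0.0034717485 = 0.6943497000
Round to 4 dp: 0.6943

0.6943


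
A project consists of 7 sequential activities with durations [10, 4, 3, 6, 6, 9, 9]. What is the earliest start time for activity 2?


Activity 2 starts after activities 1 through 1 complete.
Predecessor durations: [10]
ES = 10 = 10

10


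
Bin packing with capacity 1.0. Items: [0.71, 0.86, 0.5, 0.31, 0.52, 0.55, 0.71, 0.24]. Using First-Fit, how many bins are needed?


Place items sequentially using First-Fit:
  Item 0.71 -> new Bin 1
  Item 0.86 -> new Bin 2
  Item 0.5 -> new Bin 3
  Item 0.31 -> Bin 3 (now 0.81)
  Item 0.52 -> new Bin 4
  Item 0.55 -> new Bin 5
  Item 0.71 -> new Bin 6
  Item 0.24 -> Bin 1 (now 0.95)
Total bins used = 6

6


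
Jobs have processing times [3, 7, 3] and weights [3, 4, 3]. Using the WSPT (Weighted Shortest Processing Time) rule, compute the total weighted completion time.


Compute p/w ratios and sort ascending (WSPT): [(3, 3), (3, 3), (7, 4)]
Compute weighted completion times:
  Job (p=3,w=3): C=3, w*C=3*3=9
  Job (p=3,w=3): C=6, w*C=3*6=18
  Job (p=7,w=4): C=13, w*C=4*13=52
Total weighted completion time = 79

79


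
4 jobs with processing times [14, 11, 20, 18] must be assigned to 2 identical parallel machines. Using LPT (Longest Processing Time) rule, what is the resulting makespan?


Sort jobs in decreasing order (LPT): [20, 18, 14, 11]
Assign each job to the least loaded machine:
  Machine 1: jobs [20, 11], load = 31
  Machine 2: jobs [18, 14], load = 32
Makespan = max load = 32

32


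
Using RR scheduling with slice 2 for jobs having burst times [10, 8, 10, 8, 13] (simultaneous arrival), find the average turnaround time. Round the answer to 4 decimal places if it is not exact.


Time quantum = 2
Execution trace:
  J1 runs 2 units, time = 2
  J2 runs 2 units, time = 4
  J3 runs 2 units, time = 6
  J4 runs 2 units, time = 8
  J5 runs 2 units, time = 10
  J1 runs 2 units, time = 12
  J2 runs 2 units, time = 14
  J3 runs 2 units, time = 16
  J4 runs 2 units, time = 18
  J5 runs 2 units, time = 20
  J1 runs 2 units, time = 22
  J2 runs 2 units, time = 24
  J3 runs 2 units, time = 26
  J4 runs 2 units, time = 28
  J5 runs 2 units, time = 30
  J1 runs 2 units, time = 32
  J2 runs 2 units, time = 34
  J3 runs 2 units, time = 36
  J4 runs 2 units, time = 38
  J5 runs 2 units, time = 40
  J1 runs 2 units, time = 42
  J3 runs 2 units, time = 44
  J5 runs 2 units, time = 46
  J5 runs 2 units, time = 48
  J5 runs 1 units, time = 49
Finish times: [42, 34, 44, 38, 49]
Average turnaround = 207/5 = 41.4

41.4


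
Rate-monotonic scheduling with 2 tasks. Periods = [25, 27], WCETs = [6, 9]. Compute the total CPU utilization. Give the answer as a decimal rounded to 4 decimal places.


Compute individual utilizations (exact fractions):
  Task 1: C/T = 6/25 (approx. 0.24)
  Task 2: C/T = 9/27 = 1/3 (approx. 0.3333)
Total utilization U = 6/25 + 1/3 = 43/75
Rounded to 4 decimal places: U = 0.5733
RM (Liu & Layland) bound for 2 tasks = 0.828427; compare with U = 43/75 (approx. 0.573333)
U <= bound, so schedulable by RM sufficient condition.

0.5733


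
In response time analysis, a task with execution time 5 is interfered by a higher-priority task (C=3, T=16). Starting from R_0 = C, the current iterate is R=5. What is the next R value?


R_next = C + ceil(R_prev / T_hp) * C_hp
ceil(5 / 16) = ceil(0.3125) = 1
Interference = 1 * 3 = 3
R_next = 5 + 3 = 8

8


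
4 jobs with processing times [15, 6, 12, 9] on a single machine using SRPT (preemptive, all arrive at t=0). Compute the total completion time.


Since all jobs arrive at t=0, SRPT equals SPT ordering.
SPT order: [6, 9, 12, 15]
Completion times:
  Job 1: p=6, C=6
  Job 2: p=9, C=15
  Job 3: p=12, C=27
  Job 4: p=15, C=42
Total completion time = 6 + 15 + 27 + 42 = 90

90


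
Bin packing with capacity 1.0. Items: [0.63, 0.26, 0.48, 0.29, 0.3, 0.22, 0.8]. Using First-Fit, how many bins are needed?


Place items sequentially using First-Fit:
  Item 0.63 -> new Bin 1
  Item 0.26 -> Bin 1 (now 0.89)
  Item 0.48 -> new Bin 2
  Item 0.29 -> Bin 2 (now 0.77)
  Item 0.3 -> new Bin 3
  Item 0.22 -> Bin 2 (now 0.99)
  Item 0.8 -> new Bin 4
Total bins used = 4

4


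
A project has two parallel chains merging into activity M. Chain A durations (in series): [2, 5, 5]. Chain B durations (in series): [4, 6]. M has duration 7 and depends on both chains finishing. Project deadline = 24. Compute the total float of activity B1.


Forward pass: ES(B1) = sum of predecessors on chain B = 0
EF = ES + duration = 0 + 4 = 4
Backward pass: LF(M) = deadline = 24; LS(M) = 24 - 7 = 17
LF(B1) = LS(M) - sum(successors on chain B) = 17 - 6 = 11
LS = LF - duration = 11 - 4 = 7
Total float = LS - ES = 7 - 0 = 7

7


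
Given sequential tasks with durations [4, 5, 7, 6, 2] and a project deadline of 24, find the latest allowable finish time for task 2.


LF(activity 2) = deadline - sum of successor durations
Successors: activities 3 through 5 with durations [7, 6, 2]
Sum of successor durations = 15
LF = 24 - 15 = 9

9


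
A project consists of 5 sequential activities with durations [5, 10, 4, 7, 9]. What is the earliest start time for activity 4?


Activity 4 starts after activities 1 through 3 complete.
Predecessor durations: [5, 10, 4]
ES = 5 + 10 + 4 = 19

19


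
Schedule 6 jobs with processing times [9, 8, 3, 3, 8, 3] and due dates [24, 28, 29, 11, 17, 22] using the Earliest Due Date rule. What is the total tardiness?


Sort by due date (EDD order): [(3, 11), (8, 17), (3, 22), (9, 24), (8, 28), (3, 29)]
Compute completion times and tardiness:
  Job 1: p=3, d=11, C=3, tardiness=max(0,3-11)=0
  Job 2: p=8, d=17, C=11, tardiness=max(0,11-17)=0
  Job 3: p=3, d=22, C=14, tardiness=max(0,14-22)=0
  Job 4: p=9, d=24, C=23, tardiness=max(0,23-24)=0
  Job 5: p=8, d=28, C=31, tardiness=max(0,31-28)=3
  Job 6: p=3, d=29, C=34, tardiness=max(0,34-29)=5
Total tardiness = 8

8


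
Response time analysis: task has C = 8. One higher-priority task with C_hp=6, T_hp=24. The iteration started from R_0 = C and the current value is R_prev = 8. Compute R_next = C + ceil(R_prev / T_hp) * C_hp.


R_next = C + ceil(R_prev / T_hp) * C_hp
ceil(8 / 24) = ceil(0.3333) = 1
Interference = 1 * 6 = 6
R_next = 8 + 6 = 14

14


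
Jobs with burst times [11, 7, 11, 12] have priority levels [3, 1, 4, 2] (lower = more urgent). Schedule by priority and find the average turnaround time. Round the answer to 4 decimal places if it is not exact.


Sort by priority (ascending = highest first):
Order: [(1, 7), (2, 12), (3, 11), (4, 11)]
Completion times:
  Priority 1, burst=7, C=7
  Priority 2, burst=12, C=19
  Priority 3, burst=11, C=30
  Priority 4, burst=11, C=41
Average turnaround = 97/4 = 24.25

24.25


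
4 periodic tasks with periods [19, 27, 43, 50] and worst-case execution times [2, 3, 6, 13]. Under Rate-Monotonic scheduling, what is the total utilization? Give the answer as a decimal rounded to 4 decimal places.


Compute individual utilizations (exact fractions):
  Task 1: C/T = 2/19 (approx. 0.1053)
  Task 2: C/T = 3/27 = 1/9 (approx. 0.1111)
  Task 3: C/T = 6/43 (approx. 0.1395)
  Task 4: C/T = 13/50 (approx. 0.26)
Total utilization U = 2/19 + 1/9 + 6/43 + 13/50 = 226439/367650
Rounded to 4 decimal places: U = 0.6159
RM (Liu & Layland) bound for 4 tasks = 0.756828; compare with U = 226439/367650 (approx. 0.615909)
U <= bound, so schedulable by RM sufficient condition.

0.6159


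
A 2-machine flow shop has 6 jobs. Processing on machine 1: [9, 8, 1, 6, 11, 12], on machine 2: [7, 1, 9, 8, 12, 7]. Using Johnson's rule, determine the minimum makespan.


Apply Johnson's rule:
  Group 1 (a <= b): [(3, 1, 9), (4, 6, 8), (5, 11, 12)]
  Group 2 (a > b): [(1, 9, 7), (6, 12, 7), (2, 8, 1)]
Optimal job order: [3, 4, 5, 1, 6, 2]
Schedule:
  Job 3: M1 done at 1, M2 done at 10
  Job 4: M1 done at 7, M2 done at 18
  Job 5: M1 done at 18, M2 done at 30
  Job 1: M1 done at 27, M2 done at 37
  Job 6: M1 done at 39, M2 done at 46
  Job 2: M1 done at 47, M2 done at 48
Makespan = 48

48


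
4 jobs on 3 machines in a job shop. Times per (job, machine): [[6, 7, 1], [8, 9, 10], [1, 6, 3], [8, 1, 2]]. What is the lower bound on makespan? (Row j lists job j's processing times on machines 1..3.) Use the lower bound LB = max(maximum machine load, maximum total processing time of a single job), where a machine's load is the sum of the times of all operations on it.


Machine loads:
  Machine 1: 6 + 8 + 1 + 8 = 23
  Machine 2: 7 + 9 + 6 + 1 = 23
  Machine 3: 1 + 10 + 3 + 2 = 16
Max machine load = 23
Job totals:
  Job 1: 14
  Job 2: 27
  Job 3: 10
  Job 4: 11
Max job total = 27
Lower bound = max(23, 27) = 27

27


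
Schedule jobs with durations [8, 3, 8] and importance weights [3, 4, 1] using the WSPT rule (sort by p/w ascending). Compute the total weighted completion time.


Compute p/w ratios and sort ascending (WSPT): [(3, 4), (8, 3), (8, 1)]
Compute weighted completion times:
  Job (p=3,w=4): C=3, w*C=4*3=12
  Job (p=8,w=3): C=11, w*C=3*11=33
  Job (p=8,w=1): C=19, w*C=1*19=19
Total weighted completion time = 64

64


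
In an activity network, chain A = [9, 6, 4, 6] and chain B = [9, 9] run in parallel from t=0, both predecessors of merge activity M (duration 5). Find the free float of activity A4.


ES(A4) = sum of predecessors on chain A = 19
EF(A4) = ES + duration = 19 + 6 = 25
Successor of A4 is M. ES(M) = max(sum(A), sum(B)) = max(25, 18) = 25
Free float = ES(successor) - EF(current) = 25 - 25 = 0

0


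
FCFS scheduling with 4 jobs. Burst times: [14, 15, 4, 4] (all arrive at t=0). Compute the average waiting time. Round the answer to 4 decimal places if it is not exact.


FCFS order (as given): [14, 15, 4, 4]
Waiting times:
  Job 1: wait = 0
  Job 2: wait = 14
  Job 3: wait = 29
  Job 4: wait = 33
Sum of waiting times = 76
Average waiting time = 76/4 = 19.0

19.0


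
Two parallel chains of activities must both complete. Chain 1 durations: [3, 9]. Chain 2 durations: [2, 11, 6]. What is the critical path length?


Path A total = 3 + 9 = 12
Path B total = 2 + 11 + 6 = 19
Critical path = longest path = max(12, 19) = 19

19


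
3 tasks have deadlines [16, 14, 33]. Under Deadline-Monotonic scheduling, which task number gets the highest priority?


Sort tasks by relative deadline (ascending):
  Task 2: deadline = 14
  Task 1: deadline = 16
  Task 3: deadline = 33
Priority order (highest first): [2, 1, 3]
Highest priority task = 2

2


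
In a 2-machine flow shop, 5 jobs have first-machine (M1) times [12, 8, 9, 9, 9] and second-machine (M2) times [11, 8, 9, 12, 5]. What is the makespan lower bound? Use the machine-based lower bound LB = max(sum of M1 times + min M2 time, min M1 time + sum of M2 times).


LB1 = sum(M1 times) + min(M2 times) = 47 + 5 = 52
LB2 = min(M1 times) + sum(M2 times) = 8 + 45 = 53
Lower bound = max(LB1, LB2) = max(52, 53) = 53

53


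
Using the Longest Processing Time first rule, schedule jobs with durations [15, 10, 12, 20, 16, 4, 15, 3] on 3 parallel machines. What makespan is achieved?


Sort jobs in decreasing order (LPT): [20, 16, 15, 15, 12, 10, 4, 3]
Assign each job to the least loaded machine:
  Machine 1: jobs [20, 10, 3], load = 33
  Machine 2: jobs [16, 12, 4], load = 32
  Machine 3: jobs [15, 15], load = 30
Makespan = max load = 33

33


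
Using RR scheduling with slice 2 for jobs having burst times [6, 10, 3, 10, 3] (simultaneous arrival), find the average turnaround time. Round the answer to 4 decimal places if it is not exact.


Time quantum = 2
Execution trace:
  J1 runs 2 units, time = 2
  J2 runs 2 units, time = 4
  J3 runs 2 units, time = 6
  J4 runs 2 units, time = 8
  J5 runs 2 units, time = 10
  J1 runs 2 units, time = 12
  J2 runs 2 units, time = 14
  J3 runs 1 units, time = 15
  J4 runs 2 units, time = 17
  J5 runs 1 units, time = 18
  J1 runs 2 units, time = 20
  J2 runs 2 units, time = 22
  J4 runs 2 units, time = 24
  J2 runs 2 units, time = 26
  J4 runs 2 units, time = 28
  J2 runs 2 units, time = 30
  J4 runs 2 units, time = 32
Finish times: [20, 30, 15, 32, 18]
Average turnaround = 115/5 = 23.0

23.0


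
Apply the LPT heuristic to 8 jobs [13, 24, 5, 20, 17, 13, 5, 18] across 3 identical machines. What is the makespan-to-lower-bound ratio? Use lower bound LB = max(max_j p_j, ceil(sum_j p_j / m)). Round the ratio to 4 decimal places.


LPT order: [24, 20, 18, 17, 13, 13, 5, 5]
Machine loads after assignment: [37, 38, 40]
LPT makespan = 40
Lower bound = max(max_job, ceil(total/3)) = max(24, 39) = 39
Ratio = 40 / 39 = 1.0256

1.0256


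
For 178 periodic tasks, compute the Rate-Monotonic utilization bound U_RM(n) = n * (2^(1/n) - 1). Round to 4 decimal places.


Compute 2^(1/178) = 1.0039016771
Subtract 1: 1.0039016771 - 1 = 0.0039016771
Multiply by n: 178 * 0.0039016771 = 0.6944985238
Round to 4 dp: 0.6945

0.6945


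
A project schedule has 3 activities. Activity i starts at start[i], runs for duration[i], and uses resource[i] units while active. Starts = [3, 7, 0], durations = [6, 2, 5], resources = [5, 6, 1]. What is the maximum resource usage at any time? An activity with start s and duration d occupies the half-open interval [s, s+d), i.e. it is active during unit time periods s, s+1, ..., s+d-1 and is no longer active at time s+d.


Each activity i is active on [start_i, start_i + duration_i).
Compute total resource usage per time slot:
  t=0: active resources = [1], total = 1
  t=1: active resources = [1], total = 1
  t=2: active resources = [1], total = 1
  t=3: active resources = [5, 1], total = 6
  t=4: active resources = [5, 1], total = 6
  t=5: active resources = [5], total = 5
  t=6: active resources = [5], total = 5
  t=7: active resources = [5, 6], total = 11
  t=8: active resources = [5, 6], total = 11
Peak resource demand = 11

11


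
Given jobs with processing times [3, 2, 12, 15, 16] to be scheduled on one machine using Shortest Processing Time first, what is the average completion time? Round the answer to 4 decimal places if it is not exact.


Sort jobs by processing time (SPT order): [2, 3, 12, 15, 16]
Compute completion times sequentially:
  Job 1: processing = 2, completes at 2
  Job 2: processing = 3, completes at 5
  Job 3: processing = 12, completes at 17
  Job 4: processing = 15, completes at 32
  Job 5: processing = 16, completes at 48
Sum of completion times = 104
Average completion time = 104/5 = 20.8

20.8


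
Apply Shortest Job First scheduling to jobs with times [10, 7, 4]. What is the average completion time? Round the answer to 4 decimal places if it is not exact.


SJF order (ascending): [4, 7, 10]
Completion times:
  Job 1: burst=4, C=4
  Job 2: burst=7, C=11
  Job 3: burst=10, C=21
Average completion = 36/3 = 12.0

12.0


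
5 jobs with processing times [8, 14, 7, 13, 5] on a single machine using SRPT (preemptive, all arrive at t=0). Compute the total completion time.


Since all jobs arrive at t=0, SRPT equals SPT ordering.
SPT order: [5, 7, 8, 13, 14]
Completion times:
  Job 1: p=5, C=5
  Job 2: p=7, C=12
  Job 3: p=8, C=20
  Job 4: p=13, C=33
  Job 5: p=14, C=47
Total completion time = 5 + 12 + 20 + 33 + 47 = 117

117


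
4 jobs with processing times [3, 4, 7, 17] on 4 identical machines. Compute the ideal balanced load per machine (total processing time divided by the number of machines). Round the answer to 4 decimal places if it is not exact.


Total processing time = 3 + 4 + 7 + 17 = 31
Number of machines = 4
Ideal balanced load = 31 / 4 = 7.75

7.75


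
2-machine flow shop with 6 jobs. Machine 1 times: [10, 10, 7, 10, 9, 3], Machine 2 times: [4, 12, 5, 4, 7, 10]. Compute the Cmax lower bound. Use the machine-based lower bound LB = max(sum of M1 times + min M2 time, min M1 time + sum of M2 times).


LB1 = sum(M1 times) + min(M2 times) = 49 + 4 = 53
LB2 = min(M1 times) + sum(M2 times) = 3 + 42 = 45
Lower bound = max(LB1, LB2) = max(53, 45) = 53

53


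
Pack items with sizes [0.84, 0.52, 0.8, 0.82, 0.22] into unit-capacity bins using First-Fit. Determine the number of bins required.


Place items sequentially using First-Fit:
  Item 0.84 -> new Bin 1
  Item 0.52 -> new Bin 2
  Item 0.8 -> new Bin 3
  Item 0.82 -> new Bin 4
  Item 0.22 -> Bin 2 (now 0.74)
Total bins used = 4

4


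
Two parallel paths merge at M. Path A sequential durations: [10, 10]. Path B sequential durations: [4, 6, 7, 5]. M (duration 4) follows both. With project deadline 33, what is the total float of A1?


Forward pass: ES(A1) = sum of predecessors on chain A = 0
EF = ES + duration = 0 + 10 = 10
Backward pass: LF(M) = deadline = 33; LS(M) = 33 - 4 = 29
LF(A1) = LS(M) - sum(successors on chain A) = 29 - 10 = 19
LS = LF - duration = 19 - 10 = 9
Total float = LS - ES = 9 - 0 = 9

9


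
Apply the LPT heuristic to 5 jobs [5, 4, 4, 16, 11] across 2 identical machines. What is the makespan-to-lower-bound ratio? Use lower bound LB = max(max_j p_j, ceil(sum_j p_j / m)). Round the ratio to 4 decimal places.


LPT order: [16, 11, 5, 4, 4]
Machine loads after assignment: [20, 20]
LPT makespan = 20
Lower bound = max(max_job, ceil(total/2)) = max(16, 20) = 20
Ratio = 20 / 20 = 1.0

1.0


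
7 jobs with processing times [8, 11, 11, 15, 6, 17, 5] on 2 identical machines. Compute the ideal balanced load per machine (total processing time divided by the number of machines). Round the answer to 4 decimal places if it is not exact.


Total processing time = 8 + 11 + 11 + 15 + 6 + 17 + 5 = 73
Number of machines = 2
Ideal balanced load = 73 / 2 = 36.5

36.5


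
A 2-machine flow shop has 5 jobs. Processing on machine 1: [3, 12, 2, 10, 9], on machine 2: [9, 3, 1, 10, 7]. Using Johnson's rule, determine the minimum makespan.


Apply Johnson's rule:
  Group 1 (a <= b): [(1, 3, 9), (4, 10, 10)]
  Group 2 (a > b): [(5, 9, 7), (2, 12, 3), (3, 2, 1)]
Optimal job order: [1, 4, 5, 2, 3]
Schedule:
  Job 1: M1 done at 3, M2 done at 12
  Job 4: M1 done at 13, M2 done at 23
  Job 5: M1 done at 22, M2 done at 30
  Job 2: M1 done at 34, M2 done at 37
  Job 3: M1 done at 36, M2 done at 38
Makespan = 38

38


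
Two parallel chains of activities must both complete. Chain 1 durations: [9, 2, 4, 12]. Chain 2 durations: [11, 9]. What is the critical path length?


Path A total = 9 + 2 + 4 + 12 = 27
Path B total = 11 + 9 = 20
Critical path = longest path = max(27, 20) = 27

27


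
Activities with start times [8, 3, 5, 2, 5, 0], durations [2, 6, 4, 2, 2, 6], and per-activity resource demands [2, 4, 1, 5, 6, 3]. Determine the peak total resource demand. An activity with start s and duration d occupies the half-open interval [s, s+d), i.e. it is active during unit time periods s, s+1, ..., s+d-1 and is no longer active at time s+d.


Each activity i is active on [start_i, start_i + duration_i).
Compute total resource usage per time slot:
  t=0: active resources = [3], total = 3
  t=1: active resources = [3], total = 3
  t=2: active resources = [5, 3], total = 8
  t=3: active resources = [4, 5, 3], total = 12
  t=4: active resources = [4, 3], total = 7
  t=5: active resources = [4, 1, 6, 3], total = 14
  t=6: active resources = [4, 1, 6], total = 11
  t=7: active resources = [4, 1], total = 5
  t=8: active resources = [2, 4, 1], total = 7
  t=9: active resources = [2], total = 2
Peak resource demand = 14

14


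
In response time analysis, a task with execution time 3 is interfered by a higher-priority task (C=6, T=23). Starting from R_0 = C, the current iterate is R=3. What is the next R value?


R_next = C + ceil(R_prev / T_hp) * C_hp
ceil(3 / 23) = ceil(0.1304) = 1
Interference = 1 * 6 = 6
R_next = 3 + 6 = 9

9
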